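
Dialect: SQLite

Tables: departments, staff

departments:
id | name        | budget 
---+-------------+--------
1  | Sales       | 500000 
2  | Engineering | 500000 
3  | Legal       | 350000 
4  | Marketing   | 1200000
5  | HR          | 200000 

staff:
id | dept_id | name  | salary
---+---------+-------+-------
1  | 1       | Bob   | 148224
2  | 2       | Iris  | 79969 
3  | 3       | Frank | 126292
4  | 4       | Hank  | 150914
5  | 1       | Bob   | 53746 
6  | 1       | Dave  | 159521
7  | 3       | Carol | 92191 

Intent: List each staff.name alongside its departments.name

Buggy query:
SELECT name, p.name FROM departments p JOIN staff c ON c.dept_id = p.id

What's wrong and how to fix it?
Bug: 'name' exists in both joined tables, so the database can't tell which one is meant

Fix: Prefix ambiguous columns with the table alias

Corrected query:
SELECT c.name, p.name FROM departments p JOIN staff c ON c.dept_id = p.id

Result:
name  | name       
------+------------
Bob   | Sales      
Iris  | Engineering
Frank | Legal      
Hank  | Marketing  
Bob   | Sales      
Dave  | Sales      
Carol | Legal      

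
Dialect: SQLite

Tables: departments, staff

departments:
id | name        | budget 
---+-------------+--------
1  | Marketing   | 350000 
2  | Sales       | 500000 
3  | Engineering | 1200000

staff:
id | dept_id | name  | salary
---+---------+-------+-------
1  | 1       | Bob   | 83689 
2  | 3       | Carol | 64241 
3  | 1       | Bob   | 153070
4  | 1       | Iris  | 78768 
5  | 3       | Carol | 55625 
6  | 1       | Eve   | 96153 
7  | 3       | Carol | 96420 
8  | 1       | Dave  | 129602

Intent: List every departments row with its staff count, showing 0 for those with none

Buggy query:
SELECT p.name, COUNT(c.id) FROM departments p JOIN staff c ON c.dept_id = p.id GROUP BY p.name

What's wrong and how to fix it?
Bug: An inner join excludes parents with zero children

Fix: Use LEFT JOIN so parents without children still appear (COUNT(c.id) gives 0)

Corrected query:
SELECT p.name, COUNT(c.id) FROM departments p LEFT JOIN staff c ON c.dept_id = p.id GROUP BY p.name

Result:
name        | COUNT(c.id)
------------+------------
Engineering | 3          
Marketing   | 5          
Sales       | 0          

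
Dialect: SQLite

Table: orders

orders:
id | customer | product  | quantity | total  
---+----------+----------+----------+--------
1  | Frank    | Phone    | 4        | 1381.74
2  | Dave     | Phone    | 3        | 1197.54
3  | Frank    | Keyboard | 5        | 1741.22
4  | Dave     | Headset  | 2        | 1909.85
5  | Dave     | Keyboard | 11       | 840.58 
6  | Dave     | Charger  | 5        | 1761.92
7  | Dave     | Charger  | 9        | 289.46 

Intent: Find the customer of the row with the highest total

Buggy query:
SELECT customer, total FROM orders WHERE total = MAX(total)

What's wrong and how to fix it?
Bug: MAX(total) is an aggregate and cannot be used directly in WHERE

Fix: Use a subquery: WHERE total = (SELECT MAX(total) FROM orders)

Corrected query:
SELECT customer, total FROM orders WHERE total = (SELECT MAX(total) FROM orders)

Result:
customer | total  
---------+--------
Dave     | 1909.85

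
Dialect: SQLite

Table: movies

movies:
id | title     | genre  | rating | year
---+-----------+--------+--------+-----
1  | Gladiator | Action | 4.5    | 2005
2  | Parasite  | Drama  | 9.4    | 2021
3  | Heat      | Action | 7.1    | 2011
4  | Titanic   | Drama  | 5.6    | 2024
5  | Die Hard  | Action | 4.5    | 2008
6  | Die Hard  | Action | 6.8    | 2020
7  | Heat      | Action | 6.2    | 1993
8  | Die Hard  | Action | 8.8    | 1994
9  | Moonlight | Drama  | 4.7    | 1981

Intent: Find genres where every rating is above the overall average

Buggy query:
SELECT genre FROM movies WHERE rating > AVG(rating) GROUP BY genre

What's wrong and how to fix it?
Bug: WHERE evaluates per row before aggregation, so AVG() is unavailable

Fix: Use a subquery for AVG and a HAVING MIN(...) filter so the condition holds for every row in the group

Corrected query:
SELECT genre FROM movies GROUP BY genre HAVING MIN(rating) > (SELECT AVG(rating) FROM movies)

Result:
(no rows)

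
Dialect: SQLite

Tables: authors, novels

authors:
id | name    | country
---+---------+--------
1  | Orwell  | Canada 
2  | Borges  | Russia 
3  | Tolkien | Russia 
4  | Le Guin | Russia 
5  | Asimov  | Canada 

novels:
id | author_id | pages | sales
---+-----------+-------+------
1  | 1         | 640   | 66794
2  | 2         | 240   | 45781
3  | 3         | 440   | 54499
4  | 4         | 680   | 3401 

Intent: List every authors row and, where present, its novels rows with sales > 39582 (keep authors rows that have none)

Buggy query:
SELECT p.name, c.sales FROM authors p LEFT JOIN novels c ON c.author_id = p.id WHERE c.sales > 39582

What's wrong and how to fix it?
Bug: Filtering c.sales in WHERE discards the NULL rows produced by LEFT JOIN, turning it into an inner join

Fix: Move the right-table condition into the ON clause so unmatched parents are kept

Corrected query:
SELECT p.name, c.sales FROM authors p LEFT JOIN novels c ON c.author_id = p.id AND c.sales > 39582

Result:
name    | sales
--------+------
Orwell  | 66794
Borges  | 45781
Tolkien | 54499
Le Guin | NULL 
Asimov  | NULL 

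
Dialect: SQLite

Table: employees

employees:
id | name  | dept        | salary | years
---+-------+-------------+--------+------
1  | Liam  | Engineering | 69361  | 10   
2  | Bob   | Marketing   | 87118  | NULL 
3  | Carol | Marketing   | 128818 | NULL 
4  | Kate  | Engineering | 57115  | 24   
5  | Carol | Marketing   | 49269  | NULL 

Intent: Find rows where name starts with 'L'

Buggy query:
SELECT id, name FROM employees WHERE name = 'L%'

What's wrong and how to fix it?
Bug: '=' compares the literal string including the % character; pattern matching needs LIKE

Fix: Replace '=' with LIKE so 'L%' is treated as a pattern

Corrected query:
SELECT id, name FROM employees WHERE name LIKE 'L%'

Result:
id | name
---+-----
1  | Liam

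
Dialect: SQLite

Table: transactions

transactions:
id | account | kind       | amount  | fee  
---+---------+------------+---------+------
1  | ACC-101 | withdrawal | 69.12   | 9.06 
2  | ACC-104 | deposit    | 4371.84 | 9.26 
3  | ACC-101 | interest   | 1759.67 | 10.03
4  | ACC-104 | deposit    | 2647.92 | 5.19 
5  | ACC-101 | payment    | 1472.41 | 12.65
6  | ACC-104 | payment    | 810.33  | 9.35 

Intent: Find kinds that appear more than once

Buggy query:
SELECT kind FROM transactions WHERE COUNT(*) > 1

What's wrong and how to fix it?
Bug: WHERE can't reference COUNT(*); aggregates are computed after WHERE

Fix: GROUP BY kind, then filter groups with HAVING COUNT(*) > 1

Corrected query:
SELECT kind FROM transactions GROUP BY kind HAVING COUNT(*) > 1

Result:
kind   
-------
deposit
payment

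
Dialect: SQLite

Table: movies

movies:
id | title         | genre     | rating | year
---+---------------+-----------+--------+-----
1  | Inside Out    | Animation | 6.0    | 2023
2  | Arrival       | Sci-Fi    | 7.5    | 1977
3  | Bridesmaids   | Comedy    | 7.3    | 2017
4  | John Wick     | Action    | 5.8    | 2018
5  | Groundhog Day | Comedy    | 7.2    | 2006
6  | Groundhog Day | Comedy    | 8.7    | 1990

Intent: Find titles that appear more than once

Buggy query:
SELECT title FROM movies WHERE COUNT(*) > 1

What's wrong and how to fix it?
Bug: WHERE can't reference COUNT(*); aggregates are computed after WHERE

Fix: Group first, then use HAVING for the count condition

Corrected query:
SELECT title FROM movies GROUP BY title HAVING COUNT(*) > 1

Result:
title        
-------------
Groundhog Day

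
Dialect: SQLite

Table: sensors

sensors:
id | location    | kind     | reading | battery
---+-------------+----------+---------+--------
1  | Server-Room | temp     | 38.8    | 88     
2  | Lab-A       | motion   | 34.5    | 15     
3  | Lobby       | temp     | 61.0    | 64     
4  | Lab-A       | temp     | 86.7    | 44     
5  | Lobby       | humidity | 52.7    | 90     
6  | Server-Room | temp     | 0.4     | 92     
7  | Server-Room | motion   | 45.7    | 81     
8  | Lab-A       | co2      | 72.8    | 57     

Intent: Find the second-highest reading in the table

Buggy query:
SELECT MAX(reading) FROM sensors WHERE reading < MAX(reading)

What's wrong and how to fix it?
Bug: The inner MAX is an aggregate inside WHERE, which is not allowed

Fix: Put the inner MAX in a scalar subquery

Corrected query:
SELECT MAX(reading) FROM sensors WHERE reading < (SELECT MAX(reading) FROM sensors)

Result:
MAX(reading)
------------
72.8        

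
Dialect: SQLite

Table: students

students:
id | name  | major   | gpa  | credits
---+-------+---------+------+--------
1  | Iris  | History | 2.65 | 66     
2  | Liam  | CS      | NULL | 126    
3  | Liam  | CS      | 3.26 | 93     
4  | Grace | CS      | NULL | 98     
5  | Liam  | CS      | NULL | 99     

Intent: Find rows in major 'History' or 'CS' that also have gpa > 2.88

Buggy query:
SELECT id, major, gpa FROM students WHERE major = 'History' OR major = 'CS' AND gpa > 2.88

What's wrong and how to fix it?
Bug: AND binds tighter than OR, so this parses as major = 'History' OR (major = 'CS' AND gpa > 2.88)

Fix: Add parentheses around the OR so the AND applies to both alternatives

Corrected query:
SELECT id, major, gpa FROM students WHERE (major = 'History' OR major = 'CS') AND gpa > 2.88

Result:
id | major | gpa 
---+-------+-----
3  | CS    | 3.26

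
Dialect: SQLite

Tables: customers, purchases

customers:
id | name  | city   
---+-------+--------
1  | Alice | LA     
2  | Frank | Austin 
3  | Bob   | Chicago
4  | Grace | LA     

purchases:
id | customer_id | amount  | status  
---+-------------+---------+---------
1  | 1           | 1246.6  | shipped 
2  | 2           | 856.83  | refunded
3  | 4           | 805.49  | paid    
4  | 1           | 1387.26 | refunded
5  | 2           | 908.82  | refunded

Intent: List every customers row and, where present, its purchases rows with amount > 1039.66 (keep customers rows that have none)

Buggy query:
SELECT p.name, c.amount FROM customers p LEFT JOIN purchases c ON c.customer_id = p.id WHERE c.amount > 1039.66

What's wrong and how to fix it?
Bug: Filtering c.amount in WHERE discards the NULL rows produced by LEFT JOIN, turning it into an inner join

Fix: Put 'c.amount > 1039.66' in the JOIN's ON clause instead of WHERE

Corrected query:
SELECT p.name, c.amount FROM customers p LEFT JOIN purchases c ON c.customer_id = p.id AND c.amount > 1039.66

Result:
name  | amount 
------+--------
Alice | 1246.6 
Alice | 1387.26
Frank | NULL   
Bob   | NULL   
Grace | NULL   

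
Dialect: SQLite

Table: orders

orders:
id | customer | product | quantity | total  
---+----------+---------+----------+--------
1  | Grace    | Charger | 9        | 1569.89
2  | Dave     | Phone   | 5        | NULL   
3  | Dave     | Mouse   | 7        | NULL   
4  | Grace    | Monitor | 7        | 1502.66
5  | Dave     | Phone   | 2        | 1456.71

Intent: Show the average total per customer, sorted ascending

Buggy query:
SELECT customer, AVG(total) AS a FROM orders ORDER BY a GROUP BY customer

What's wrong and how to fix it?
Bug: ORDER BY appears before GROUP BY; SQL clause order requires GROUP BY first

Fix: Reorder: SELECT … FROM … GROUP BY … ORDER BY …

Corrected query:
SELECT customer, AVG(total) AS a FROM orders GROUP BY customer ORDER BY a

Result:
customer | a       
---------+---------
Dave     | 1456.71 
Grace    | 1536.275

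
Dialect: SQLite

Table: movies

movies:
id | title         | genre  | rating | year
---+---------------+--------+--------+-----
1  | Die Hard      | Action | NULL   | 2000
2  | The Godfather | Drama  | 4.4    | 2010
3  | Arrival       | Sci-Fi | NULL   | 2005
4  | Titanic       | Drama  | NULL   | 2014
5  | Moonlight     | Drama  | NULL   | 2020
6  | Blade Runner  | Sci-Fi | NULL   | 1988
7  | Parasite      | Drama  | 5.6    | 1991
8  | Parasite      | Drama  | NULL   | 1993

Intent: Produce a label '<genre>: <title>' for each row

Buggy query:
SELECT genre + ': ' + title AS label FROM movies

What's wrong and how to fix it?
Bug: SQLite uses || for string concatenation; + coerces text to numbers (yielding 0)

Fix: Use the || operator for string concatenation

Corrected query:
SELECT genre || ': ' || title AS label FROM movies

Result:
label               
--------------------
Action: Die Hard    
Drama: The Godfather
Sci-Fi: Arrival     
Drama: Titanic      
Drama: Moonlight    
Sci-Fi: Blade Runner
Drama: Parasite     
Drama: Parasite     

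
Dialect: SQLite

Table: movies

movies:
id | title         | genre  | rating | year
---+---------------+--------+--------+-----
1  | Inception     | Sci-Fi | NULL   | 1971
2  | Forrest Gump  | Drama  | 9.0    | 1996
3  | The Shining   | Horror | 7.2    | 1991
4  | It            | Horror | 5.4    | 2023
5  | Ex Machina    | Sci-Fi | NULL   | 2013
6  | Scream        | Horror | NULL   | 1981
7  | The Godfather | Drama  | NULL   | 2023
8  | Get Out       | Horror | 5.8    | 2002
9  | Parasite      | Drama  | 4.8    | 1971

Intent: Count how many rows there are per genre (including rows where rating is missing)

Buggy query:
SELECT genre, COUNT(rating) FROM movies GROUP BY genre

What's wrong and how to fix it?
Bug: COUNT(rating) skips NULLs, so groups with missing rating are undercounted

Fix: Use COUNT(*) to count all rows regardless of NULL

Corrected query:
SELECT genre, COUNT(*) FROM movies GROUP BY genre

Result:
genre  | COUNT(*)
-------+---------
Drama  | 3       
Horror | 4       
Sci-Fi | 2       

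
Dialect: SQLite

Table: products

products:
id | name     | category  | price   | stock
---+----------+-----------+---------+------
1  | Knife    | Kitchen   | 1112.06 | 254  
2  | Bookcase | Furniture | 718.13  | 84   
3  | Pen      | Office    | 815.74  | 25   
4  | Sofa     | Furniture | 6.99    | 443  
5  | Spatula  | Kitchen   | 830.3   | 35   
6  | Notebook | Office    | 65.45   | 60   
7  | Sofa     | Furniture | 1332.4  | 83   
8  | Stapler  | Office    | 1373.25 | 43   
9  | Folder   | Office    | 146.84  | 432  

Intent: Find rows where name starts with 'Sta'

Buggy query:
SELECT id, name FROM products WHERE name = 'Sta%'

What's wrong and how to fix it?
Bug: '=' compares the literal string including the % character; pattern matching needs LIKE

Fix: Replace '=' with LIKE so 'Sta%' is treated as a pattern

Corrected query:
SELECT id, name FROM products WHERE name LIKE 'Sta%'

Result:
id | name   
---+--------
8  | Stapler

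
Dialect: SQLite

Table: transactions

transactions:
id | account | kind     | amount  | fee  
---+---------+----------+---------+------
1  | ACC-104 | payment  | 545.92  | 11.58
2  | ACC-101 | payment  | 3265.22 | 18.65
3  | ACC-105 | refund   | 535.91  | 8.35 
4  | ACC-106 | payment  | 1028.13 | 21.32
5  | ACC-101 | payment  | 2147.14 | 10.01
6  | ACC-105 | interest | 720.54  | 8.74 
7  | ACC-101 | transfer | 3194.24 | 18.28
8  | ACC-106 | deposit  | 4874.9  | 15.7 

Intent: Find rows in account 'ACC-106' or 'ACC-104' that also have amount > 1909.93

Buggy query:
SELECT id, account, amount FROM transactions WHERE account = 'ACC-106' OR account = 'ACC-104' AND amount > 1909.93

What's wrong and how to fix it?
Bug: AND binds tighter than OR, so this parses as account = 'ACC-106' OR (account = 'ACC-104' AND amount > 1909.93)

Fix: Group the OR with parentheses (or use IN), then AND the threshold

Corrected query:
SELECT id, account, amount FROM transactions WHERE (account = 'ACC-106' OR account = 'ACC-104') AND amount > 1909.93

Result:
id | account | amount
---+---------+-------
8  | ACC-106 | 4874.9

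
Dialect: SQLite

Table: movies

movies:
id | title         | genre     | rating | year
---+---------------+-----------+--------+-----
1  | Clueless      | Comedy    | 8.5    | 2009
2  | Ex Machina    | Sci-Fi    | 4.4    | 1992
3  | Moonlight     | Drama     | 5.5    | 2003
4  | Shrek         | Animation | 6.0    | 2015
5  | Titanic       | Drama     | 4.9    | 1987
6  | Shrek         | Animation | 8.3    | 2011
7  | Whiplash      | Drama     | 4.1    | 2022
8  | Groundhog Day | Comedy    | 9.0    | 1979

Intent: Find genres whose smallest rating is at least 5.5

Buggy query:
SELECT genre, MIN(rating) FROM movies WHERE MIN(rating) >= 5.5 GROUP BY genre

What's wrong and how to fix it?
Bug: MIN() in WHERE is a misuse of aggregate

Fix: Use HAVING for the per-group MIN condition

Corrected query:
SELECT genre, MIN(rating) FROM movies GROUP BY genre HAVING MIN(rating) >= 5.5

Result:
genre     | MIN(rating)
----------+------------
Animation | 6          
Comedy    | 8.5        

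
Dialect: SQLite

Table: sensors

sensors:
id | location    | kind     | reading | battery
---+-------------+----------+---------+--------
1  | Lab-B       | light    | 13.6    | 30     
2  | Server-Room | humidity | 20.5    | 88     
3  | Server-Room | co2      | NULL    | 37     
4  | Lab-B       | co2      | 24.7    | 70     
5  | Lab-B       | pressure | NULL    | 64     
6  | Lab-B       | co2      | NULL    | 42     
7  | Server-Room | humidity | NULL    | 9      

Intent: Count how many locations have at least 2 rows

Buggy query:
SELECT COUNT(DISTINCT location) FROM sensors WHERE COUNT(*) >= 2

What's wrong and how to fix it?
Bug: WHERE filters individual rows, not groups, so a group-level COUNT is invalid there

Fix: Group first with HAVING COUNT(*) >= 2, then COUNT the resulting groups

Corrected query:
SELECT COUNT(*) FROM (SELECT location FROM sensors GROUP BY location HAVING COUNT(*) >= 2)

Result:
COUNT(*)
--------
2       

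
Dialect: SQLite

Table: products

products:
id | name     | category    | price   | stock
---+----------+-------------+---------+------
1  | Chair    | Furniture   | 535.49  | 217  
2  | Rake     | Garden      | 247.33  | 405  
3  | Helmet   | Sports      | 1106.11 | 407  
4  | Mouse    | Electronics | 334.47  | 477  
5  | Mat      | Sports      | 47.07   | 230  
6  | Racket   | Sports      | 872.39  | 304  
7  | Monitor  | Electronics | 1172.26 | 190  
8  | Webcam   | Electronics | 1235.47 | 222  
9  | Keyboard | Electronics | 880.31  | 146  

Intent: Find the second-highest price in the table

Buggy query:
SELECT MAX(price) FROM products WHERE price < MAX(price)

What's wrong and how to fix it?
Bug: The inner MAX is an aggregate inside WHERE, which is not allowed

Fix: Compute the overall MAX in a subquery, then take MAX of rows below it

Corrected query:
SELECT MAX(price) FROM products WHERE price < (SELECT MAX(price) FROM products)

Result:
MAX(price)
----------
1172.26   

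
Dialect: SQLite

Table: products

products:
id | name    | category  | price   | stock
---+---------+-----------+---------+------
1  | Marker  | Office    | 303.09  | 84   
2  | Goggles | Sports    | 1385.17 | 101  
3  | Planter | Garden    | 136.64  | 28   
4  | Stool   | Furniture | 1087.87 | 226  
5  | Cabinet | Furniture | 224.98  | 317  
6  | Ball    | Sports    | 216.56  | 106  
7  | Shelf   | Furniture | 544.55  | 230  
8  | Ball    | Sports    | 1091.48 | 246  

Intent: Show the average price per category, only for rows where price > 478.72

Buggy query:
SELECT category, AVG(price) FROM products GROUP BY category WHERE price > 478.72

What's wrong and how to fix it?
Bug: WHERE cannot follow GROUP BY

Fix: Move the WHERE clause before GROUP BY

Corrected query:
SELECT category, AVG(price) FROM products WHERE price > 478.72 GROUP BY category

Result:
category  | AVG(price)
----------+-----------
Furniture | 816.21    
Sports    | 1238.325  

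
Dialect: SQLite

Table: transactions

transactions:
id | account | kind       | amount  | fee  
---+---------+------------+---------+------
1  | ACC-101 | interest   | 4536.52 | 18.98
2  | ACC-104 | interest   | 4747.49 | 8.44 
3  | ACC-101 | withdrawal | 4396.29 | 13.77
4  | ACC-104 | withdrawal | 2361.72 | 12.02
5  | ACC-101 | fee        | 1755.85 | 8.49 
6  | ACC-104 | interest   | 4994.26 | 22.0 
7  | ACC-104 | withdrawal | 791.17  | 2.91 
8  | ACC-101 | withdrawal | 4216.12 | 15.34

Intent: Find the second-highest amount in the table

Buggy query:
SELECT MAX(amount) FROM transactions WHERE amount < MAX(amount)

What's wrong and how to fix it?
Bug: The inner MAX is an aggregate inside WHERE, which is not allowed

Fix: Compute the overall MAX in a subquery, then take MAX of rows below it

Corrected query:
SELECT MAX(amount) FROM transactions WHERE amount < (SELECT MAX(amount) FROM transactions)

Result:
MAX(amount)
-----------
4747.49    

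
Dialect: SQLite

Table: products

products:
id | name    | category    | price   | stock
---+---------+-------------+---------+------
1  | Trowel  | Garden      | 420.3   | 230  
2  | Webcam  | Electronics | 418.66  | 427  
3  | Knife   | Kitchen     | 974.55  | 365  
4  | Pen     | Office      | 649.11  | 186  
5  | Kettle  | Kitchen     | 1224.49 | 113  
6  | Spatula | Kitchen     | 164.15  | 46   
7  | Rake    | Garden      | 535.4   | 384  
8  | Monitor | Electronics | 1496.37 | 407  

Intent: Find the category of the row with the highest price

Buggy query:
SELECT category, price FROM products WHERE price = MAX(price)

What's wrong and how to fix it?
Bug: MAX(price) is an aggregate and cannot be used directly in WHERE

Fix: Wrap MAX in a scalar subquery so WHERE compares against a single value

Corrected query:
SELECT category, price FROM products WHERE price = (SELECT MAX(price) FROM products)

Result:
category    | price  
------------+--------
Electronics | 1496.37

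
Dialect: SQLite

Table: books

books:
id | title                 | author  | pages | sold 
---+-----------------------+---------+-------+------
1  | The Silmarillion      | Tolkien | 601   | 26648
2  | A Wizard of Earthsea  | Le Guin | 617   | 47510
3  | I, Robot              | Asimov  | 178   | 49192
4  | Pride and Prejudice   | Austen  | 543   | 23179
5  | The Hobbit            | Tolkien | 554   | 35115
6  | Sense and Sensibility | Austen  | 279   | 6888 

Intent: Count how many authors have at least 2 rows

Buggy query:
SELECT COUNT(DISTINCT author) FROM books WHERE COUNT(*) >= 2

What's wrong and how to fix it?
Bug: WHERE filters individual rows, not groups, so a group-level COUNT is invalid there

Fix: Group first with HAVING COUNT(*) >= 2, then COUNT the resulting groups

Corrected query:
SELECT COUNT(*) FROM (SELECT author FROM books GROUP BY author HAVING COUNT(*) >= 2)

Result:
COUNT(*)
--------
2       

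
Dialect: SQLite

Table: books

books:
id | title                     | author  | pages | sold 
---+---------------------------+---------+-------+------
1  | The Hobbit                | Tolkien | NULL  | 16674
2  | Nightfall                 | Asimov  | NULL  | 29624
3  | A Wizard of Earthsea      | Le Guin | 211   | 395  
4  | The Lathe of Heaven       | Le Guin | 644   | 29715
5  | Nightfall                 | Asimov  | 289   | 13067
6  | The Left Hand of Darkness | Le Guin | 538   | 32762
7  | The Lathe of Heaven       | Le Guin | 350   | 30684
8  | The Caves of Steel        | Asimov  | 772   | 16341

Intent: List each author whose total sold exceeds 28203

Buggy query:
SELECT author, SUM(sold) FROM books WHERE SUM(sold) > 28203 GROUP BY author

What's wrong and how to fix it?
Bug: WHERE runs before GROUP BY, so aggregates aren't available there

Fix: Move the aggregate condition to a HAVING clause

Corrected query:
SELECT author, SUM(sold) FROM books GROUP BY author HAVING SUM(sold) > 28203

Result:
author  | SUM(sold)
--------+----------
Asimov  | 59032    
Le Guin | 93556    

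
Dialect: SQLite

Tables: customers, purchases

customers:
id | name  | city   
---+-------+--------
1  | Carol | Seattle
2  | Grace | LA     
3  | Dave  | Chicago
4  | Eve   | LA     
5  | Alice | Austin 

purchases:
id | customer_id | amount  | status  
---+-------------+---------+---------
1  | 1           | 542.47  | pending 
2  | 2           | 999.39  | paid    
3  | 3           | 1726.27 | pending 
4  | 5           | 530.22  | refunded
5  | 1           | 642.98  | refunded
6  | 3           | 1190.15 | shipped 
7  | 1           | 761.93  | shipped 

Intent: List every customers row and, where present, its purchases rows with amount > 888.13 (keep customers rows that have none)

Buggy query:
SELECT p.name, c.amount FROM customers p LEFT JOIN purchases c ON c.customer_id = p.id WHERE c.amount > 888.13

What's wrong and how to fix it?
Bug: Filtering c.amount in WHERE discards the NULL rows produced by LEFT JOIN, turning it into an inner join

Fix: Move the right-table condition into the ON clause so unmatched parents are kept

Corrected query:
SELECT p.name, c.amount FROM customers p LEFT JOIN purchases c ON c.customer_id = p.id AND c.amount > 888.13

Result:
name  | amount 
------+--------
Carol | NULL   
Grace | 999.39 
Dave  | 1190.15
Dave  | 1726.27
Eve   | NULL   
Alice | NULL   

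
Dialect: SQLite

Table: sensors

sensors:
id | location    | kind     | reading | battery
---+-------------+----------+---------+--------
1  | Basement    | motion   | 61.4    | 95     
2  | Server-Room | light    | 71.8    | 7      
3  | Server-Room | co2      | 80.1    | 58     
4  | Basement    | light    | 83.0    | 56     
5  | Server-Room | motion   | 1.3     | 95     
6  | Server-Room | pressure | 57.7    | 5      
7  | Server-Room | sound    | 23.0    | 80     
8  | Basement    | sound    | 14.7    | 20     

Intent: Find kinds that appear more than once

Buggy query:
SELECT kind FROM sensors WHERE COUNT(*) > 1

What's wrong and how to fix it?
Bug: WHERE can't reference COUNT(*); aggregates are computed after WHERE

Fix: GROUP BY kind, then filter groups with HAVING COUNT(*) > 1

Corrected query:
SELECT kind FROM sensors GROUP BY kind HAVING COUNT(*) > 1

Result:
kind  
------
light 
motion
sound 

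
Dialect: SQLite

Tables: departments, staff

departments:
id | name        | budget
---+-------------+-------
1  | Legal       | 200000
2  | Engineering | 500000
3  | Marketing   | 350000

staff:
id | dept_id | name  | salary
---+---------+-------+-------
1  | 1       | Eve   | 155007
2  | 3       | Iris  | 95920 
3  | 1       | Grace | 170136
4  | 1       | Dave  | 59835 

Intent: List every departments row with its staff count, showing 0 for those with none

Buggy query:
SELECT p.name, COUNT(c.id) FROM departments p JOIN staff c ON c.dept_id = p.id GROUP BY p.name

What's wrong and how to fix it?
Bug: INNER JOIN drops departments rows that have no matching staff rows

Fix: Use LEFT JOIN so parents without children still appear (COUNT(c.id) gives 0)

Corrected query:
SELECT p.name, COUNT(c.id) FROM departments p LEFT JOIN staff c ON c.dept_id = p.id GROUP BY p.name

Result:
name        | COUNT(c.id)
------------+------------
Engineering | 0          
Legal       | 3          
Marketing   | 1          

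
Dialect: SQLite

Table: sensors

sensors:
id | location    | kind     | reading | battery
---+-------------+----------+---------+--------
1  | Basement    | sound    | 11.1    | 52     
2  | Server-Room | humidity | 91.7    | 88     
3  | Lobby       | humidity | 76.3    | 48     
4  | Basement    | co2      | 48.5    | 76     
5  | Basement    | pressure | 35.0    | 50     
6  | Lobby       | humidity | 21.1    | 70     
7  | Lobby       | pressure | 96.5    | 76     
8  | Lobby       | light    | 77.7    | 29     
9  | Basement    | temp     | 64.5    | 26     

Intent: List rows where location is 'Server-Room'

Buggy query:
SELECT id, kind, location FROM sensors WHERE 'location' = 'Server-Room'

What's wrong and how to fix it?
Bug: Single quotes denote string literals in SQL; the column name is being compared as a constant string

Fix: Remove the quotes around the column name (or use double quotes for an identifier)

Corrected query:
SELECT id, kind, location FROM sensors WHERE location = 'Server-Room'

Result:
id | kind     | location   
---+----------+------------
2  | humidity | Server-Room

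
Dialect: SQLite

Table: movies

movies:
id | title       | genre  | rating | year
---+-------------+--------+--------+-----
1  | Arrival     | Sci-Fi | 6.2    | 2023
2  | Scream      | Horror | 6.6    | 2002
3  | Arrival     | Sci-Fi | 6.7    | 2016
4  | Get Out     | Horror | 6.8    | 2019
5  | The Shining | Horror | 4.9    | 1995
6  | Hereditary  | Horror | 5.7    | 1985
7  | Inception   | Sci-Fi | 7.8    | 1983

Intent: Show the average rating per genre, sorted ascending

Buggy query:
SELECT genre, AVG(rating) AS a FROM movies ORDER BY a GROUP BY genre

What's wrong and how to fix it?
Bug: GROUP BY must precede ORDER BY

Fix: Move ORDER BY to the end, after GROUP BY

Corrected query:
SELECT genre, AVG(rating) AS a FROM movies GROUP BY genre ORDER BY a

Result:
genre  | a  
-------+----
Horror | 6  
Sci-Fi | 6.9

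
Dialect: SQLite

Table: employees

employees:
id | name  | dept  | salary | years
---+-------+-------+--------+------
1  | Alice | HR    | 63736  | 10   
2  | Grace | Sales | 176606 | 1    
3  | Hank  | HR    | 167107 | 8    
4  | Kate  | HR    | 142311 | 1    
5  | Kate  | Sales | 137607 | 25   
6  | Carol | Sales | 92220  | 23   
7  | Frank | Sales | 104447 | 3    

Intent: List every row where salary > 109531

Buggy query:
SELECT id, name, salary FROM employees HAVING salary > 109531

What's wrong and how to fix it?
Bug: This is a non-aggregate query (no GROUP BY, no aggregates), so in SQLite the HAVING clause is invalid here; a row-level condition belongs in WHERE

Fix: Use WHERE for row-level filtering

Corrected query:
SELECT id, name, salary FROM employees WHERE salary > 109531

Result:
id | name  | salary
---+-------+-------
2  | Grace | 176606
3  | Hank  | 167107
4  | Kate  | 142311
5  | Kate  | 137607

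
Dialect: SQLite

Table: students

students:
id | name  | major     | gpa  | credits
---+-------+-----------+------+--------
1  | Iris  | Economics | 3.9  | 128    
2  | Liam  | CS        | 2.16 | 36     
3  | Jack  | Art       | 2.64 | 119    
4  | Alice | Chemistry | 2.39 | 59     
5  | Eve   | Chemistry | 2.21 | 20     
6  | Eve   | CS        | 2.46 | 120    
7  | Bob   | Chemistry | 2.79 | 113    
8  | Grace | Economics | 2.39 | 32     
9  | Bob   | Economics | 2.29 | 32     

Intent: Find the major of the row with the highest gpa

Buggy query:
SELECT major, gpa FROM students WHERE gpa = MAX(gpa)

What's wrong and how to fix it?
Bug: WHERE is evaluated per row; an aggregate over the whole table isn't defined there

Fix: Use a subquery: WHERE gpa = (SELECT MAX(gpa) FROM students)

Corrected query:
SELECT major, gpa FROM students WHERE gpa = (SELECT MAX(gpa) FROM students)

Result:
major     | gpa
----------+----
Economics | 3.9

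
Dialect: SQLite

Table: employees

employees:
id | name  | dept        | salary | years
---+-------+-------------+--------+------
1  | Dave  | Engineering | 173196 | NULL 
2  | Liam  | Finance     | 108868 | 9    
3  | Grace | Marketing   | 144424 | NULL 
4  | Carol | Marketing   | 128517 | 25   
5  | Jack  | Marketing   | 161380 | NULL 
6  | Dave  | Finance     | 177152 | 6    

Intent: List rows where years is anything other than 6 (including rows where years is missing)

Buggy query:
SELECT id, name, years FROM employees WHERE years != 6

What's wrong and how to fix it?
Bug: Inequality against NULL is unknown, not true; rows with NULL are dropped

Fix: Add an explicit OR years IS NULL to include the missing-value rows

Corrected query:
SELECT id, name, years FROM employees WHERE years != 6 OR years IS NULL

Result:
id | name  | years
---+-------+------
1  | Dave  | NULL 
2  | Liam  | 9    
3  | Grace | NULL 
4  | Carol | 25   
5  | Jack  | NULL 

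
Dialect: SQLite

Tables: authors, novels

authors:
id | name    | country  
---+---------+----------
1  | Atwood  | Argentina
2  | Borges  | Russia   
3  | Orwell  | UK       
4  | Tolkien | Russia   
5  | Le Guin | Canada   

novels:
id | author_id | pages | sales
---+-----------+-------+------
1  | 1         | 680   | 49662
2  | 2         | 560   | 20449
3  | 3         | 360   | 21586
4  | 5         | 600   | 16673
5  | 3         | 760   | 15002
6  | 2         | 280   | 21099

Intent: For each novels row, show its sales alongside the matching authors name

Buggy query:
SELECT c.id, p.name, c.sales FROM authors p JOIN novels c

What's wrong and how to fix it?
Bug: Missing join condition: each novels row is matched to all authors rows instead of just its own

Fix: Add ON c.author_id = p.id to the JOIN

Corrected query:
SELECT c.id, p.name, c.sales FROM authors p JOIN novels c ON c.author_id = p.id

Result:
id | name    | sales
---+---------+------
1  | Atwood  | 49662
2  | Borges  | 20449
3  | Orwell  | 21586
4  | Le Guin | 16673
5  | Orwell  | 15002
6  | Borges  | 21099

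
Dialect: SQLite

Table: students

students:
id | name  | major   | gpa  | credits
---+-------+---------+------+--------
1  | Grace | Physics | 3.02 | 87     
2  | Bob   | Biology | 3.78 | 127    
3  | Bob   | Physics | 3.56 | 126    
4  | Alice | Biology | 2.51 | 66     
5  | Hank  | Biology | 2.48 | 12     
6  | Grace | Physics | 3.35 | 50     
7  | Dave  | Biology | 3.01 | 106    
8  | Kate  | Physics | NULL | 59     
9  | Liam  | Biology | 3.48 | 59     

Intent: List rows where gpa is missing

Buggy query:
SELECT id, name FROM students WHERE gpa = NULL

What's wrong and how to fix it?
Bug: Comparing to NULL with '=' never matches; NULL = NULL is unknown, not true

Fix: Replace '= NULL' with 'IS NULL'

Corrected query:
SELECT id, name FROM students WHERE gpa IS NULL

Result:
id | name
---+-----
8  | Kate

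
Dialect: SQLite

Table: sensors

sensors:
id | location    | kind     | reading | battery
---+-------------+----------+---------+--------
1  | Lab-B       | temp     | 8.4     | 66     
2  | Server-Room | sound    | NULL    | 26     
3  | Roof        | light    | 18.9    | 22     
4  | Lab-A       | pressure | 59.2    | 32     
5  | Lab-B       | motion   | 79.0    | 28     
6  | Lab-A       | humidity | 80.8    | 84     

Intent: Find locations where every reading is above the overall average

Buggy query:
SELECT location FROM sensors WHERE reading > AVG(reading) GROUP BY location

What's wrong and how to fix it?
Bug: AVG() is an aggregate; it can't sit directly in WHERE

Fix: Compute the overall average in a scalar subquery and compare each group's MIN against it in HAVING

Corrected query:
SELECT location FROM sensors GROUP BY location HAVING MIN(reading) > (SELECT AVG(reading) FROM sensors)

Result:
location
--------
Lab-A   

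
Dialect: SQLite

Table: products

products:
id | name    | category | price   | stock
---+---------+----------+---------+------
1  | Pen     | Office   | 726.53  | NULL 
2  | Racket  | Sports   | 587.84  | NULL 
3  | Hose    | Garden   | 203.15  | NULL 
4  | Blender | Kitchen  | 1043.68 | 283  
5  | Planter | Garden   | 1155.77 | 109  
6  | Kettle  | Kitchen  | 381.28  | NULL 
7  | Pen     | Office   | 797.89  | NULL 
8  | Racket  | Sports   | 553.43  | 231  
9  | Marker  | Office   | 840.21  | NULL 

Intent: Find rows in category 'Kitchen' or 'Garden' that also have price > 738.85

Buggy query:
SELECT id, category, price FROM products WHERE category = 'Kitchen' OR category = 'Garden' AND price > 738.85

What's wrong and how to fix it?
Bug: Without parentheses, AND is evaluated before OR, so the price filter only applies to the 'Garden' branch

Fix: Group the OR with parentheses (or use IN), then AND the threshold

Corrected query:
SELECT id, category, price FROM products WHERE (category = 'Kitchen' OR category = 'Garden') AND price > 738.85

Result:
id | category | price  
---+----------+--------
4  | Kitchen  | 1043.68
5  | Garden   | 1155.77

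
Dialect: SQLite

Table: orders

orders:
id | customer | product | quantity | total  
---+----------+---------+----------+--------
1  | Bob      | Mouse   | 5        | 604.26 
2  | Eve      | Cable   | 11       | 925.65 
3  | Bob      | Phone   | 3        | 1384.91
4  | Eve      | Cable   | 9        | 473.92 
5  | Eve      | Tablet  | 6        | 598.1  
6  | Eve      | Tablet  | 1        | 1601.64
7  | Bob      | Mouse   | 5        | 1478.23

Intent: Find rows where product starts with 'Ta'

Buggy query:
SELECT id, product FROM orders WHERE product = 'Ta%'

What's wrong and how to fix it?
Bug: '=' compares the literal string including the % character; pattern matching needs LIKE

Fix: Use LIKE for wildcard pattern matching

Corrected query:
SELECT id, product FROM orders WHERE product LIKE 'Ta%'

Result:
id | product
---+--------
5  | Tablet 
6  | Tablet 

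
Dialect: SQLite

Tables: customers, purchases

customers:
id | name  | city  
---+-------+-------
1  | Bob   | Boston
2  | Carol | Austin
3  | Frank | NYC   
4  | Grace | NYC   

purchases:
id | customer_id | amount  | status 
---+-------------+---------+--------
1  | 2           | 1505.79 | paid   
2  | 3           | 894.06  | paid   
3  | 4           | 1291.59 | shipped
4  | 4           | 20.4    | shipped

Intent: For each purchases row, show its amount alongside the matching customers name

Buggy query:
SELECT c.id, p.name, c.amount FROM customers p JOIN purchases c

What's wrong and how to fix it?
Bug: JOIN with no ON clause produces a cartesian product; every purchases row pairs with every customers row

Fix: Specify the join condition linking the foreign key to the parent id

Corrected query:
SELECT c.id, p.name, c.amount FROM customers p JOIN purchases c ON c.customer_id = p.id

Result:
id | name  | amount 
---+-------+--------
1  | Carol | 1505.79
2  | Frank | 894.06 
3  | Grace | 1291.59
4  | Grace | 20.4   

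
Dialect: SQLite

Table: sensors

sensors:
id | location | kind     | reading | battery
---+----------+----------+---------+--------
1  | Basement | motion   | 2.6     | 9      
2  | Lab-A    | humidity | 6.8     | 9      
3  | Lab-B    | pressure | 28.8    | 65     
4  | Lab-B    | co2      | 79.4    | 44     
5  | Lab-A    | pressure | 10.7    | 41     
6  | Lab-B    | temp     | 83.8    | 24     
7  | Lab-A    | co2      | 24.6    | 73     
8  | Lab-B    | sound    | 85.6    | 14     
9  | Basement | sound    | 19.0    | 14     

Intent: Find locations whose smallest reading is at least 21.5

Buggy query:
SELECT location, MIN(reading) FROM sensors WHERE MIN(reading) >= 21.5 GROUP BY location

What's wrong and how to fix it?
Bug: MIN() in WHERE is a misuse of aggregate

Fix: Replace WHERE with HAVING after the GROUP BY

Corrected query:
SELECT location, MIN(reading) FROM sensors GROUP BY location HAVING MIN(reading) >= 21.5

Result:
location | MIN(reading)
---------+-------------
Lab-B    | 28.8        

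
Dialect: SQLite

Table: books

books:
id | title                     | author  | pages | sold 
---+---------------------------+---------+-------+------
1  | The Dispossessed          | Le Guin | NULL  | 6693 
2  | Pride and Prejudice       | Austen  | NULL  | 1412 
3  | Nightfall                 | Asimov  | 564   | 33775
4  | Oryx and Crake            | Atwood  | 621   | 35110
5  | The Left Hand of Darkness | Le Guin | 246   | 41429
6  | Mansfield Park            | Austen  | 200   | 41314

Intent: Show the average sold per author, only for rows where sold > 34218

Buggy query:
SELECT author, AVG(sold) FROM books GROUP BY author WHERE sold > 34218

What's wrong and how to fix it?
Bug: WHERE cannot follow GROUP BY

Fix: Place WHERE between FROM and GROUP BY

Corrected query:
SELECT author, AVG(sold) FROM books WHERE sold > 34218 GROUP BY author

Result:
author  | AVG(sold)
--------+----------
Atwood  | 35110    
Austen  | 41314    
Le Guin | 41429    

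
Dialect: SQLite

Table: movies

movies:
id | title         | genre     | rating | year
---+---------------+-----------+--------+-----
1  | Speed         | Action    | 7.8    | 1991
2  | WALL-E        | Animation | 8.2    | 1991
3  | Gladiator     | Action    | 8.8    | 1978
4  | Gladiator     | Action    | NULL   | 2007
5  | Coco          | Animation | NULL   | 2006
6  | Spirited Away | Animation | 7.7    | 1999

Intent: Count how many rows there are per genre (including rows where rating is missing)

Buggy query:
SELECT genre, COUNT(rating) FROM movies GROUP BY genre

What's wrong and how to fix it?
Bug: COUNT(column) counts non-NULL values only; rows with NULL rating aren't counted

Fix: Use COUNT(*) to count all rows regardless of NULL

Corrected query:
SELECT genre, COUNT(*) FROM movies GROUP BY genre

Result:
genre     | COUNT(*)
----------+---------
Action    | 3       
Animation | 3       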